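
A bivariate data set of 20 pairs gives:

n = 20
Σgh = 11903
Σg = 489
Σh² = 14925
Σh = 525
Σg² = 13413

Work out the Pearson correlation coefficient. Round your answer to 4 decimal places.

-0.7230

r = (nΣgh − ΣgΣh) / √[(nΣg² − (Σg)²)(nΣh² − (Σh)²)]
Numerator: 20×11903 − 489×525 = -18665
Denominator: √[(268260 − 239121)(298500 − 275625)] = √[29139 × 22875] = 25817.7192
r = -18665 / 25817.7192 ≈ -0.7230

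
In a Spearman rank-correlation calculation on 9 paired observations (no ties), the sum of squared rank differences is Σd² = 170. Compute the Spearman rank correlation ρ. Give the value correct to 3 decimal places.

-0.417

ρ = 1 − 6Σd² / [n(n²−1)] = 1 − 6×170 / (9×80)
  = 1 − 1020/720 = 1 − 1.4167 ≈ -0.417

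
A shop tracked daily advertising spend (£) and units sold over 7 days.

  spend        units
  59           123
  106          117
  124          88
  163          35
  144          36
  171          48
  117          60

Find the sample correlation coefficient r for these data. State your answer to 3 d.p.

n = 7, Σx = 884, Σy = 507, Σx² = 120328, Σy² = 44987, Σxy = 56688
nΣxy − ΣxΣy = 396816 − 448188 = -51372
nΣx² − (Σx)² = 842296 − 781456 = 60840; nΣy² − (Σy)² = 314909 − 257049 = 57860
r = -51372 / √(60840 × 57860) = -51372 / 59331.2936 ≈ -0.866

-0.866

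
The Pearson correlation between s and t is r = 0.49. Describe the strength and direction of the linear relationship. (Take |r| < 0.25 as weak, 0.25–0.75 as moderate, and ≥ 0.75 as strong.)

r = 0.49 > 0 so the relationship is positive.
|r| = 0.49, which falls in the moderate range.

moderate positive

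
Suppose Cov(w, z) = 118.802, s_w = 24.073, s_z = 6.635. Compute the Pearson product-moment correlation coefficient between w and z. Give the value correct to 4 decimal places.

0.7438

r = Cov(w,z) / (s_w · s_z) = 118.802 / (24.073 × 6.635)
  = 118.802 / 159.7244 ≈ 0.7438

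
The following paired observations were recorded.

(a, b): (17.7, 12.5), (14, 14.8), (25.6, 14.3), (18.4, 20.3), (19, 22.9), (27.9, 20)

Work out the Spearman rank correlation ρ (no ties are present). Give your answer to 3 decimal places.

Rank a: 2, 1, 5, 3, 4, 6
Rank b: 1, 3, 2, 5, 6, 4
d = rank(a) − rank(b): 1, -2, 3, -2, -2, 2; Σd² = 26
ρ = 1 − 6Σd² / [n(n²−1)] = 1 − 6×26 / (6×35) = 1 − 156/210 ≈ 0.257

0.257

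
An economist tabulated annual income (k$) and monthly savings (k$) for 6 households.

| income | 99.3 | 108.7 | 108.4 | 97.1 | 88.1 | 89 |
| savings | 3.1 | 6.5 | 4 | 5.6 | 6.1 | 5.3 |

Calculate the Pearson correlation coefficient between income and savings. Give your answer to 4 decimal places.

-0.1920

n = 6, Σx = 590.6, Σy = 30.6, Σx² = 58537.76, Σy² = 164.52, Σxy = 3000.85
nΣxy − ΣxΣy = 18005.1 − 18072.36 = -67.26
nΣx² − (Σx)² = 351226.56 − 348808.36 = 2418.2; nΣy² − (Σy)² = 987.12 − 936.36 = 50.76
r = -67.26 / √(2418.2 × 50.76) = -67.26 / 350.3539 ≈ -0.1920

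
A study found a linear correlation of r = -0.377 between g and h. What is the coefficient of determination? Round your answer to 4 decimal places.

0.1421

r² = (-0.377)² = 0.1421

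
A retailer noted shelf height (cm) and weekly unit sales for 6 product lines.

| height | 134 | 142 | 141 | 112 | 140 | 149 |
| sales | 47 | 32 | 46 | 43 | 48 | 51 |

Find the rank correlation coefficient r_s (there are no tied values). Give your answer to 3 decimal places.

0.257

Rank height: 2, 5, 4, 1, 3, 6
Rank sales: 4, 1, 3, 2, 5, 6
d = rank(height) − rank(sales): -2, 4, 1, -1, -2, 0; Σd² = 26
ρ = 1 − 6Σd² / [n(n²−1)] = 1 − 6×26 / (6×35) = 1 − 156/210 ≈ 0.257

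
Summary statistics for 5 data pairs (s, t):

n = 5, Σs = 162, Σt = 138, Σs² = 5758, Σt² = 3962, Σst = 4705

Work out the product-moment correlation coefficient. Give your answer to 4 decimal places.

0.8371

r = (nΣst − ΣsΣt) / √[(nΣs² − (Σs)²)(nΣt² − (Σt)²)]
Numerator: 5×4705 − 162×138 = 1169
Denominator: √[(28790 − 26244)(19810 − 19044)] = √[2546 × 766] = 1396.5085
r = 1169 / 1396.5085 ≈ 0.8371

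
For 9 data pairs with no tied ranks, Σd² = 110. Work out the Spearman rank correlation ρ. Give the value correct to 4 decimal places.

0.0833

ρ = 1 − 6Σd² / [n(n²−1)] = 1 − 6×110 / (9×80)
  = 1 − 660/720 = 1 − 0.91667 ≈ 0.0833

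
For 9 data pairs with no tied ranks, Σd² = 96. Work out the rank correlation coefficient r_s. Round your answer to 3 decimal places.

ρ = 1 − 6Σd² / [n(n²−1)] = 1 − 6×96 / (9×80)
  = 1 − 576/720 = 1 − 0.8000 ≈ 0.200

0.200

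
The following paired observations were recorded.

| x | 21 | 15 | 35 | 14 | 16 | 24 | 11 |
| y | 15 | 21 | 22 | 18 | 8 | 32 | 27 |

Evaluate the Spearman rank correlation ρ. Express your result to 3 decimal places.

Rank x: 5, 3, 7, 2, 4, 6, 1
Rank y: 2, 4, 5, 3, 1, 7, 6
d = rank(x) − rank(y): 3, -1, 2, -1, 3, -1, -5; Σd² = 50
ρ = 1 − 6Σd² / [n(n²−1)] = 1 − 6×50 / (7×48) = 1 − 300/336 ≈ 0.107

0.107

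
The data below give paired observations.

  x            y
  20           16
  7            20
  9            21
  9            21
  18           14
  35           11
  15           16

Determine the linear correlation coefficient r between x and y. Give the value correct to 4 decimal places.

n = 7, Σx = 113, Σy = 119, Σx² = 2385, Σy² = 2111, Σxy = 1715
nΣxy − ΣxΣy = 12005 − 13447 = -1442
nΣx² − (Σx)² = 16695 − 12769 = 3926; nΣy² − (Σy)² = 14777 − 14161 = 616
r = -1442 / √(3926 × 616) = -1442 / 1555.1257 ≈ -0.9273

-0.9273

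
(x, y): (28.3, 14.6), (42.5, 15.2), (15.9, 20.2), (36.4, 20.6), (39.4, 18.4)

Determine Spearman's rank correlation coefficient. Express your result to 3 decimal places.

-0.200

Rank x: 2, 5, 1, 3, 4
Rank y: 1, 2, 4, 5, 3
d = rank(x) − rank(y): 1, 3, -3, -2, 1; Σd² = 24
ρ = 1 − 6Σd² / [n(n²−1)] = 1 − 6×24 / (5×24) = 1 − 144/120 ≈ -0.200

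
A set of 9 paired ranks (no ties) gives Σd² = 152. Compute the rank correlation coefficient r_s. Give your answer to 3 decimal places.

-0.267

ρ = 1 − 6Σd² / [n(n²−1)] = 1 − 6×152 / (9×80)
  = 1 − 912/720 = 1 − 1.2667 ≈ -0.267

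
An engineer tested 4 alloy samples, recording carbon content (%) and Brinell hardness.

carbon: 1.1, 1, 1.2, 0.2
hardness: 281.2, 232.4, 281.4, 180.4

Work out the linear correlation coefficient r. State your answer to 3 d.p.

n = 4, Σx = 3.5, Σy = 975.4, Σx² = 3.69, Σy² = 244813.32, Σxy = 915.48
nΣxy − ΣxΣy = 3661.92 − 3413.9 = 248.02
nΣx² − (Σx)² = 14.76 − 12.25 = 2.51; nΣy² − (Σy)² = 979253.28 − 951405.16 = 27848.12
r = 248.02 / √(2.51 × 27848.12) = 248.02 / 264.3838 ≈ 0.938

0.938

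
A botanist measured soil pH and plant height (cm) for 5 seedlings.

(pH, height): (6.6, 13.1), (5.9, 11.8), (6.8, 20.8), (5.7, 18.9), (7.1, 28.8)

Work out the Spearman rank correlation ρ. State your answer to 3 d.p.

0.700

Rank pH: 3, 2, 4, 1, 5
Rank height: 2, 1, 4, 3, 5
d = rank(pH) − rank(height): 1, 1, 0, -2, 0; Σd² = 6
ρ = 1 − 6Σd² / [n(n²−1)] = 1 − 6×6 / (5×24) = 1 − 36/120 ≈ 0.700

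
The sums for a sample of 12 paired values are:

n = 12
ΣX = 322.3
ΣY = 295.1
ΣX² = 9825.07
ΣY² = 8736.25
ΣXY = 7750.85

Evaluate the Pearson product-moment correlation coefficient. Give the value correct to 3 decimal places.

r = (nΣXY − ΣXΣY) / √[(nΣX² − (ΣX)²)(nΣY² − (ΣY)²)]
Numerator: 12×7750.85 − 322.3×295.1 = -2100.53
Denominator: √[(117900.84 − 103877.29)(104835 − 87084.01)] = √[14023.55 × 17750.99] = 15777.5757
r = -2100.53 / 15777.5757 ≈ -0.133

-0.133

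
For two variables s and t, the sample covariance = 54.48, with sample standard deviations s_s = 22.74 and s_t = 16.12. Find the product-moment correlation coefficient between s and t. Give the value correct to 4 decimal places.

0.1486

r = Cov(s,t) / (s_s · s_t) = 54.48 / (22.74 × 16.12)
  = 54.48 / 366.5688 ≈ 0.1486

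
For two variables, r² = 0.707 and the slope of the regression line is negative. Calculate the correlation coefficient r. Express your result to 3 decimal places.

|r| = √0.707 = 0.841
The association is negative, so r = −0.841.

-0.841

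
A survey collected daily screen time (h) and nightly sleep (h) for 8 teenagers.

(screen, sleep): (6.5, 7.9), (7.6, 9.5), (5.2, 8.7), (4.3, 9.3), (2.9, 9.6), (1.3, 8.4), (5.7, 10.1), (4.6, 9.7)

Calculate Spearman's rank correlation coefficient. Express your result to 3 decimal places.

Rank screen: 7, 8, 5, 3, 2, 1, 6, 4
Rank sleep: 1, 5, 3, 4, 6, 2, 8, 7
d = rank(screen) − rank(sleep): 6, 3, 2, -1, -4, -1, -2, -3; Σd² = 80
ρ = 1 − 6Σd² / [n(n²−1)] = 1 − 6×80 / (8×63) = 1 − 480/504 ≈ 0.048

0.048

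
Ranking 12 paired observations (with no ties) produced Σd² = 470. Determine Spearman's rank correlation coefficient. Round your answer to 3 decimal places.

ρ = 1 − 6Σd² / [n(n²−1)] = 1 − 6×470 / (12×143)
  = 1 − 2820/1716 = 1 − 1.6434 ≈ -0.643

-0.643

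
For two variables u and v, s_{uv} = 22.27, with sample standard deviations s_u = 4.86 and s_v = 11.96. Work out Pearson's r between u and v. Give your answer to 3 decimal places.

r = Cov(u,v) / (s_u · s_v) = 22.27 / (4.86 × 11.96)
  = 22.27 / 58.1256 ≈ 0.383

0.383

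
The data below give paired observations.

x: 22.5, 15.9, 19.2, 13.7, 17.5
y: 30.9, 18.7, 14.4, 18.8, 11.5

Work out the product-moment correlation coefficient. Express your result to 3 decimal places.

n = 5, Σx = 88.8, Σy = 94.3, Σx² = 1621.64, Σy² = 1997.55, Σxy = 1727.87
nΣxy − ΣxΣy = 8639.35 − 8373.84 = 265.51
nΣx² − (Σx)² = 8108.2 − 7885.44 = 222.76; nΣy² − (Σy)² = 9987.75 − 8892.49 = 1095.26
r = 265.51 / √(222.76 × 1095.26) = 265.51 / 493.9434 ≈ 0.538

0.538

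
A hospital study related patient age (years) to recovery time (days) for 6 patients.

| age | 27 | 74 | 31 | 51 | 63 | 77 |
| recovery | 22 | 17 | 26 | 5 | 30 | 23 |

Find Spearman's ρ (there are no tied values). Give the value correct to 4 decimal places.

Rank age: 1, 5, 2, 3, 4, 6
Rank recovery: 3, 2, 5, 1, 6, 4
d = rank(age) − rank(recovery): -2, 3, -3, 2, -2, 2; Σd² = 34
ρ = 1 − 6Σd² / [n(n²−1)] = 1 − 6×34 / (6×35) = 1 − 204/210 ≈ 0.0286

0.0286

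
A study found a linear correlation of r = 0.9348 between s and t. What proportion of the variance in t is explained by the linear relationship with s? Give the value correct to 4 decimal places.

0.8739

r² = (0.9348)² = 0.8739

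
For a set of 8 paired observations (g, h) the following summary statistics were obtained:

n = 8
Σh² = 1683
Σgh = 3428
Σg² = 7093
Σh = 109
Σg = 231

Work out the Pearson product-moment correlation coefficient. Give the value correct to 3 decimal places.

0.970

r = (nΣgh − ΣgΣh) / √[(nΣg² − (Σg)²)(nΣh² − (Σh)²)]
Numerator: 8×3428 − 231×109 = 2245
Denominator: √[(56744 − 53361)(13464 − 11881)] = √[3383 × 1583] = 2314.1497
r = 2245 / 2314.1497 ≈ 0.970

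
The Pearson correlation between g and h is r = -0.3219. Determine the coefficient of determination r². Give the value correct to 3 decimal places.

r² = (-0.3219)² = 0.104

0.104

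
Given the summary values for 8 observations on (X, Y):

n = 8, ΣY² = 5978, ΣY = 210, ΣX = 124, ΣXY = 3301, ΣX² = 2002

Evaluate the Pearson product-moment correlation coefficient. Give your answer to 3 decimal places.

0.238

r = (nΣXY − ΣXΣY) / √[(nΣX² − (ΣX)²)(nΣY² − (ΣY)²)]
Numerator: 8×3301 − 124×210 = 368
Denominator: √[(16016 − 15376)(47824 − 44100)] = √[640 × 3724] = 1543.8135
r = 368 / 1543.8135 ≈ 0.238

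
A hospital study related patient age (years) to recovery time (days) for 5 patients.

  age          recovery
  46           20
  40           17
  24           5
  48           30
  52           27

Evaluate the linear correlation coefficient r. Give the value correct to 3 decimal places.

n = 5, Σx = 210, Σy = 99, Σx² = 9300, Σy² = 2343, Σxy = 4564
nΣxy − ΣxΣy = 22820 − 20790 = 2030
nΣx² − (Σx)² = 46500 − 44100 = 2400; nΣy² − (Σy)² = 11715 − 9801 = 1914
r = 2030 / √(2400 × 1914) = 2030 / 2143.2685 ≈ 0.947

0.947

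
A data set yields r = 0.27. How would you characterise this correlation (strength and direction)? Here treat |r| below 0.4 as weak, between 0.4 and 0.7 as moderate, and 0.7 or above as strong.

r = 0.27 > 0 so the relationship is positive.
|r| = 0.27, which falls in the weak range.

weak positive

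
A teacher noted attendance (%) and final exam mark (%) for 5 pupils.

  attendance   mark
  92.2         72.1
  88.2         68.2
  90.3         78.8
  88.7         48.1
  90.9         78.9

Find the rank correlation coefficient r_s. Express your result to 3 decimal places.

0.600

Rank attendance: 5, 1, 3, 2, 4
Rank mark: 3, 2, 4, 1, 5
d = rank(attendance) − rank(mark): 2, -1, -1, 1, -1; Σd² = 8
ρ = 1 − 6Σd² / [n(n²−1)] = 1 − 6×8 / (5×24) = 1 − 48/120 ≈ 0.600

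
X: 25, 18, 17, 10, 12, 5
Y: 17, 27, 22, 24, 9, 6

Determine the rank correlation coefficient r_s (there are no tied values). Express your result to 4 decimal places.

0.4286

Rank X: 6, 5, 4, 2, 3, 1
Rank Y: 3, 6, 4, 5, 2, 1
d = rank(X) − rank(Y): 3, -1, 0, -3, 1, 0; Σd² = 20
ρ = 1 − 6Σd² / [n(n²−1)] = 1 − 6×20 / (6×35) = 1 − 120/210 ≈ 0.4286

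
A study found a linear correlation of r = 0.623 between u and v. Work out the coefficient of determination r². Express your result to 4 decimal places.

0.3881

r² = (0.623)² = 0.3881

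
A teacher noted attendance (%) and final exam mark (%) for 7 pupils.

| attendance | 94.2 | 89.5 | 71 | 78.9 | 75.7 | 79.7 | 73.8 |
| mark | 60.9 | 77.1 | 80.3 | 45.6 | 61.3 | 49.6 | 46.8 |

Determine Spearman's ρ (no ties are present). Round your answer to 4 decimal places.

Rank attendance: 7, 6, 1, 4, 3, 5, 2
Rank mark: 4, 6, 7, 1, 5, 3, 2
d = rank(attendance) − rank(mark): 3, 0, -6, 3, -2, 2, 0; Σd² = 62
ρ = 1 − 6Σd² / [n(n²−1)] = 1 − 6×62 / (7×48) = 1 − 372/336 ≈ -0.1071

-0.1071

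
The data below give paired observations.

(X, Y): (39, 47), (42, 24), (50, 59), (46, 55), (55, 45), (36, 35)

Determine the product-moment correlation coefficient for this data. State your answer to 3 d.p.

n = 6, ΣX = 268, ΣY = 265, ΣX² = 12222, ΣY² = 12541, ΣXY = 12056
nΣXY − ΣXΣY = 72336 − 71020 = 1316
nΣX² − (ΣX)² = 73332 − 71824 = 1508; nΣY² − (ΣY)² = 75246 − 70225 = 5021
r = 1316 / √(1508 × 5021) = 1316 / 2751.6664 ≈ 0.478

0.478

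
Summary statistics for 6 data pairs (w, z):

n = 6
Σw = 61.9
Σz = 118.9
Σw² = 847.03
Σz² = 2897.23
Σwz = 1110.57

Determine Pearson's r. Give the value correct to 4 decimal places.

r = (nΣwz − ΣwΣz) / √[(nΣw² − (Σw)²)(nΣz² − (Σz)²)]
Numerator: 6×1110.57 − 61.9×118.9 = -696.49
Denominator: √[(5082.18 − 3831.61)(17383.38 − 14137.21)] = √[1250.57 × 3246.17] = 2014.8357
r = -696.49 / 2014.8357 ≈ -0.3457

-0.3457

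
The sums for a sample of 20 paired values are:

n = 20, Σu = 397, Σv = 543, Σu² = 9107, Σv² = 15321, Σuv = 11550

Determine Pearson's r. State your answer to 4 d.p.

0.9158

r = (nΣuv − ΣuΣv) / √[(nΣu² − (Σu)²)(nΣv² − (Σv)²)]
Numerator: 20×11550 − 397×543 = 15429
Denominator: √[(182140 − 157609)(306420 − 294849)] = √[24531 × 11571] = 16847.7951
r = 15429 / 16847.7951 ≈ 0.9158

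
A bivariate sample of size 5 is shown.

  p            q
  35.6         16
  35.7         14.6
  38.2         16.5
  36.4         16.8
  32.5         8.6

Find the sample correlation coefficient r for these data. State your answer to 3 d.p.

n = 5, Σp = 178.4, Σq = 72.5, Σp² = 6382.3, Σq² = 1097.61, Σpq = 2612.14
nΣpq − ΣpΣq = 13060.7 − 12934 = 126.7
nΣp² − (Σp)² = 31911.5 − 31826.56 = 84.94; nΣq² − (Σq)² = 5488.05 − 5256.25 = 231.8
r = 126.7 / √(84.94 × 231.8) = 126.7 / 140.3178 ≈ 0.903

0.903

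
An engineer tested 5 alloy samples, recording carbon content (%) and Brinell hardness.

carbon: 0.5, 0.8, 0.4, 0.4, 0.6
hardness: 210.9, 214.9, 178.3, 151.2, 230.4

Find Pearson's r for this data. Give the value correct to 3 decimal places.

0.708

n = 5, Σx = 2.7, Σy = 985.7, Σx² = 1.57, Σy² = 198397.31, Σxy = 547.41
nΣxy − ΣxΣy = 2737.05 − 2661.39 = 75.66
nΣx² − (Σx)² = 7.85 − 7.29 = 0.56; nΣy² − (Σy)² = 991986.55 − 971604.49 = 20382.06
r = 75.66 / √(0.56 × 20382.06) = 75.66 / 106.8361 ≈ 0.708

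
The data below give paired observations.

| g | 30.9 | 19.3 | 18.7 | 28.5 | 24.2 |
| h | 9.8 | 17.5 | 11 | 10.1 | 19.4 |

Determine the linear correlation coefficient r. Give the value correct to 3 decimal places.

-0.461

n = 5, Σg = 121.6, Σh = 67.8, Σg² = 3074.88, Σh² = 1001.66, Σgh = 1603.6
nΣgh − ΣgΣh = 8018 − 8244.48 = -226.48
nΣg² − (Σg)² = 15374.4 − 14786.56 = 587.84; nΣh² − (Σh)² = 5008.3 − 4596.84 = 411.46
r = -226.48 / √(587.84 × 411.46) = -226.48 / 491.8055 ≈ -0.461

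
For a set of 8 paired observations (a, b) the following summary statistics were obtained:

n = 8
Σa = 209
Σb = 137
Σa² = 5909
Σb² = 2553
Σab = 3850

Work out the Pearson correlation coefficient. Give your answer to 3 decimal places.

r = (nΣab − ΣaΣb) / √[(nΣa² − (Σa)²)(nΣb² − (Σb)²)]
Numerator: 8×3850 − 209×137 = 2167
Denominator: √[(47272 − 43681)(20424 − 18769)] = √[3591 × 1655] = 2437.8484
r = 2167 / 2437.8484 ≈ 0.889

0.889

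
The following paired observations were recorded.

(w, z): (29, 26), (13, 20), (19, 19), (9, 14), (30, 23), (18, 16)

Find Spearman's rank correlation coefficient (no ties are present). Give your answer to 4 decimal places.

0.7714

Rank w: 5, 2, 4, 1, 6, 3
Rank z: 6, 4, 3, 1, 5, 2
d = rank(w) − rank(z): -1, -2, 1, 0, 1, 1; Σd² = 8
ρ = 1 − 6Σd² / [n(n²−1)] = 1 − 6×8 / (6×35) = 1 − 48/210 ≈ 0.7714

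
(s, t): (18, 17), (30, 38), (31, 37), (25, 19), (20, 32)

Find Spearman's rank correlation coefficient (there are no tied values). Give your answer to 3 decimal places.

0.800

Rank s: 1, 4, 5, 3, 2
Rank t: 1, 5, 4, 2, 3
d = rank(s) − rank(t): 0, -1, 1, 1, -1; Σd² = 4
ρ = 1 − 6Σd² / [n(n²−1)] = 1 − 6×4 / (5×24) = 1 − 24/120 ≈ 0.800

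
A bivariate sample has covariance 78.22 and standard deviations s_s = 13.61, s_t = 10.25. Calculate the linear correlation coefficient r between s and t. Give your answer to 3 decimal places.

0.561

r = Cov(s,t) / (s_s · s_t) = 78.22 / (13.61 × 10.25)
  = 78.22 / 139.5025 ≈ 0.561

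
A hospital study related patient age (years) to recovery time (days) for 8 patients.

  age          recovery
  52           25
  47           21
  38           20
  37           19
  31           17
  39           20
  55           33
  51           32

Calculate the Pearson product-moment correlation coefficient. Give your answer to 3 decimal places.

n = 8, Σx = 350, Σy = 187, Σx² = 15834, Σy² = 4629, Σxy = 8504
nΣxy − ΣxΣy = 68032 − 65450 = 2582
nΣx² − (Σx)² = 126672 − 122500 = 4172; nΣy² − (Σy)² = 37032 − 34969 = 2063
r = 2582 / √(4172 × 2063) = 2582 / 2933.7410 ≈ 0.880

0.880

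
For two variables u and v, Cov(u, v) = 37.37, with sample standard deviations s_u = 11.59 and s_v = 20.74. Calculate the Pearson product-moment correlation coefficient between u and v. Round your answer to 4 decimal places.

r = Cov(u,v) / (s_u · s_v) = 37.37 / (11.59 × 20.74)
  = 37.37 / 240.3766 ≈ 0.1555

0.1555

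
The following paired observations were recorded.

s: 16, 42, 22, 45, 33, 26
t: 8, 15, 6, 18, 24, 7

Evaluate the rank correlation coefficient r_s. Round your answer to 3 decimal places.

0.657

Rank s: 1, 5, 2, 6, 4, 3
Rank t: 3, 4, 1, 5, 6, 2
d = rank(s) − rank(t): -2, 1, 1, 1, -2, 1; Σd² = 12
ρ = 1 − 6Σd² / [n(n²−1)] = 1 − 6×12 / (6×35) = 1 − 72/210 ≈ 0.657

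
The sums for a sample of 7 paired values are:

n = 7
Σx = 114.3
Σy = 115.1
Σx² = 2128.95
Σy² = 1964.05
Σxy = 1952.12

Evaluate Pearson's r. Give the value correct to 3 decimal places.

r = (nΣxy − ΣxΣy) / √[(nΣx² − (Σx)²)(nΣy² − (Σy)²)]
Numerator: 7×1952.12 − 114.3×115.1 = 508.91
Denominator: √[(14902.65 − 13064.49)(13748.35 − 13248.01)] = √[1838.16 × 500.34] = 959.0125
r = 508.91 / 959.0125 ≈ 0.531

0.531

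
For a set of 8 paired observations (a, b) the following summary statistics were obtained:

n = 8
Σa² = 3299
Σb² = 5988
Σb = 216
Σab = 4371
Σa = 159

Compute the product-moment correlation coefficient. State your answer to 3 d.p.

0.530

r = (nΣab − ΣaΣb) / √[(nΣa² − (Σa)²)(nΣb² − (Σb)²)]
Numerator: 8×4371 − 159×216 = 624
Denominator: √[(26392 − 25281)(47904 − 46656)] = √[1111 × 1248] = 1177.5092
r = 624 / 1177.5092 ≈ 0.530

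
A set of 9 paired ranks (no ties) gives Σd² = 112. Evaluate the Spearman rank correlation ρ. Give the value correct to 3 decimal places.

0.067

ρ = 1 − 6Σd² / [n(n²−1)] = 1 − 6×112 / (9×80)
  = 1 − 672/720 = 1 − 0.9333 ≈ 0.067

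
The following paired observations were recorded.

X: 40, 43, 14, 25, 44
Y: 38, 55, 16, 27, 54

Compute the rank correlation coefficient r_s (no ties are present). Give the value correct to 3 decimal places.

0.900

Rank X: 3, 4, 1, 2, 5
Rank Y: 3, 5, 1, 2, 4
d = rank(X) − rank(Y): 0, -1, 0, 0, 1; Σd² = 2
ρ = 1 − 6Σd² / [n(n²−1)] = 1 − 6×2 / (5×24) = 1 − 12/120 ≈ 0.900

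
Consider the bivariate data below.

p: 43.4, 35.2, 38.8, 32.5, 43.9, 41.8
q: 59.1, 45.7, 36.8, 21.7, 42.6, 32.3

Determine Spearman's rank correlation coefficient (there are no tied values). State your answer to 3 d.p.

Rank p: 5, 2, 3, 1, 6, 4
Rank q: 6, 5, 3, 1, 4, 2
d = rank(p) − rank(q): -1, -3, 0, 0, 2, 2; Σd² = 18
ρ = 1 − 6Σd² / [n(n²−1)] = 1 − 6×18 / (6×35) = 1 − 108/210 ≈ 0.486

0.486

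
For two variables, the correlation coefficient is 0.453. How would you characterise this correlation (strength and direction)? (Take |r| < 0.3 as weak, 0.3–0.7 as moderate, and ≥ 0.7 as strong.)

moderate positive

r = 0.453 > 0 so the relationship is positive.
|r| = 0.453, which falls in the moderate range.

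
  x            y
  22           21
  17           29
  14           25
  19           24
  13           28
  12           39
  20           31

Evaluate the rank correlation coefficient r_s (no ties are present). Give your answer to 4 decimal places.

Rank x: 7, 4, 3, 5, 2, 1, 6
Rank y: 1, 5, 3, 2, 4, 7, 6
d = rank(x) − rank(y): 6, -1, 0, 3, -2, -6, 0; Σd² = 86
ρ = 1 − 6Σd² / [n(n²−1)] = 1 − 6×86 / (7×48) = 1 − 516/336 ≈ -0.5357

-0.5357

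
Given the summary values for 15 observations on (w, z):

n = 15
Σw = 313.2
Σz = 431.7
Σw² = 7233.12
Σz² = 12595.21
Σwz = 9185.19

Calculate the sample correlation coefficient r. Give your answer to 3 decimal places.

0.498

r = (nΣwz − ΣwΣz) / √[(nΣw² − (Σw)²)(nΣz² − (Σz)²)]
Numerator: 15×9185.19 − 313.2×431.7 = 2569.41
Denominator: √[(108496.8 − 98094.24)(188928.15 − 186364.89)] = √[10402.56 × 2563.26] = 5163.7647
r = 2569.41 / 5163.7647 ≈ 0.498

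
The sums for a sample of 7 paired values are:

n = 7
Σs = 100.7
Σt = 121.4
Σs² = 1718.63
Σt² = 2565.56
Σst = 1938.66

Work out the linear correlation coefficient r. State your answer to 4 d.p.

r = (nΣst − ΣsΣt) / √[(nΣs² − (Σs)²)(nΣt² − (Σt)²)]
Numerator: 7×1938.66 − 100.7×121.4 = 1345.64
Denominator: √[(12030.41 − 10140.49)(17958.92 − 14737.96)] = √[1889.92 × 3220.96] = 2467.2569
r = 1345.64 / 2467.2569 ≈ 0.5454

0.5454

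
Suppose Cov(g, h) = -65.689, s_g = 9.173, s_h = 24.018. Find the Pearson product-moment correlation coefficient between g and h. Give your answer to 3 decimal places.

-0.298

r = Cov(g,h) / (s_g · s_h) = -65.689 / (9.173 × 24.018)
  = -65.689 / 220.3171 ≈ -0.298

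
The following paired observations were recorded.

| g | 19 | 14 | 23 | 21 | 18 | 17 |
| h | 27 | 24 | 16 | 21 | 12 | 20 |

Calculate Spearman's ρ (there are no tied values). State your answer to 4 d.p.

-0.2000

Rank g: 4, 1, 6, 5, 3, 2
Rank h: 6, 5, 2, 4, 1, 3
d = rank(g) − rank(h): -2, -4, 4, 1, 2, -1; Σd² = 42
ρ = 1 − 6Σd² / [n(n²−1)] = 1 − 6×42 / (6×35) = 1 − 252/210 ≈ -0.2000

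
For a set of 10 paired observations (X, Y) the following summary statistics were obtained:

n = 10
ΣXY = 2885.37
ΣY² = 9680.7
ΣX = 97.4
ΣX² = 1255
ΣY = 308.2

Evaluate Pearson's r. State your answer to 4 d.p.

-0.4934

r = (nΣXY − ΣXΣY) / √[(nΣX² − (ΣX)²)(nΣY² − (ΣY)²)]
Numerator: 10×2885.37 − 97.4×308.2 = -1164.98
Denominator: √[(12550 − 9486.76)(96807 − 94987.24)] = √[3063.24 × 1819.76] = 2361.0086
r = -1164.98 / 2361.0086 ≈ -0.4934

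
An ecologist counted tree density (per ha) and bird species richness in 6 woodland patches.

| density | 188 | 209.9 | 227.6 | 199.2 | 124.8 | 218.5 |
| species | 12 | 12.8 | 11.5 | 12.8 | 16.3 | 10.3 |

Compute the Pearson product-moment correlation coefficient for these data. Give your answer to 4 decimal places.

n = 6, Σx = 1168, Σy = 75.7, Σx² = 234201.7, Σy² = 975.71, Σxy = 14394.67
nΣxy − ΣxΣy = 86368.02 − 88417.6 = -2049.58
nΣx² − (Σx)² = 1405210.2 − 1364224 = 40986.2; nΣy² − (Σy)² = 5854.26 − 5730.49 = 123.77
r = -2049.58 / √(40986.2 × 123.77) = -2049.58 / 2252.3015 ≈ -0.9100

-0.9100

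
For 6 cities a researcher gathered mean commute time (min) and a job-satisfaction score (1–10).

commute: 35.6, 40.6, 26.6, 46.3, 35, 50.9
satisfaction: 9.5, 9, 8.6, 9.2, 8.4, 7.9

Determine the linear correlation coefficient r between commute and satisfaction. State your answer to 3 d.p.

-0.227

n = 6, Σx = 235, Σy = 52.6, Σx² = 9582.78, Σy² = 462.82, Σxy = 2054.43
nΣxy − ΣxΣy = 12326.58 − 12361 = -34.42
nΣx² − (Σx)² = 57496.68 − 55225 = 2271.68; nΣy² − (Σy)² = 2776.92 − 2766.76 = 10.16
r = -34.42 / √(2271.68 × 10.16) = -34.42 / 151.9219 ≈ -0.227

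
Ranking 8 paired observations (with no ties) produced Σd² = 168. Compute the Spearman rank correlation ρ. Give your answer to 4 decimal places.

ρ = 1 − 6Σd² / [n(n²−1)] = 1 − 6×168 / (8×63)
  = 1 − 1008/504 = 1 − 2.00000 ≈ -1.0000

-1.0000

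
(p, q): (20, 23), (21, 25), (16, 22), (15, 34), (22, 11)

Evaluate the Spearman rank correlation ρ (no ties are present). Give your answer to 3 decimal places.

Rank p: 3, 4, 2, 1, 5
Rank q: 3, 4, 2, 5, 1
d = rank(p) − rank(q): 0, 0, 0, -4, 4; Σd² = 32
ρ = 1 − 6Σd² / [n(n²−1)] = 1 − 6×32 / (5×24) = 1 − 192/120 ≈ -0.600

-0.600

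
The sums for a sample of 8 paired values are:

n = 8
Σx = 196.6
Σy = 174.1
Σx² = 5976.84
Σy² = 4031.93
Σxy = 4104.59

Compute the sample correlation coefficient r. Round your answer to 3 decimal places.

-0.330

r = (nΣxy − ΣxΣy) / √[(nΣx² − (Σx)²)(nΣy² − (Σy)²)]
Numerator: 8×4104.59 − 196.6×174.1 = -1391.34
Denominator: √[(47814.72 − 38651.56)(32255.44 − 30310.81)] = √[9163.16 × 1944.63] = 4221.2505
r = -1391.34 / 4221.2505 ≈ -0.330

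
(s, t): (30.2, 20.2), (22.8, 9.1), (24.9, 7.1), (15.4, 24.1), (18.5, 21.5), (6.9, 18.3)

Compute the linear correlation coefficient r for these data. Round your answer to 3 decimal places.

n = 6, Σs = 118.7, Σt = 100.3, Σs² = 2678.91, Σt² = 1919.21, Σst = 1889.47
nΣst − ΣsΣt = 11336.82 − 11905.61 = -568.79
nΣs² − (Σs)² = 16073.46 − 14089.69 = 1983.77; nΣt² − (Σt)² = 11515.26 − 10060.09 = 1455.17
r = -568.79 / √(1983.77 × 1455.17) = -568.79 / 1699.0358 ≈ -0.335

-0.335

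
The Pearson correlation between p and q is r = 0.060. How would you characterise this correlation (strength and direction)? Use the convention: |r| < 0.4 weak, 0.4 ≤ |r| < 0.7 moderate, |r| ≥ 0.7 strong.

r = 0.060 > 0 so the relationship is positive.
|r| = 0.060, which falls in the weak range.

weak positive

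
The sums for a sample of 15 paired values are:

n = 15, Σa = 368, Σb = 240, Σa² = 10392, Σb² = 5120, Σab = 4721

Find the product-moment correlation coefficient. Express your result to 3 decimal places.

-0.883

r = (nΣab − ΣaΣb) / √[(nΣa² − (Σa)²)(nΣb² − (Σb)²)]
Numerator: 15×4721 − 368×240 = -17505
Denominator: √[(155880 − 135424)(76800 − 57600)] = √[20456 × 19200] = 19818.0524
r = -17505 / 19818.0524 ≈ -0.883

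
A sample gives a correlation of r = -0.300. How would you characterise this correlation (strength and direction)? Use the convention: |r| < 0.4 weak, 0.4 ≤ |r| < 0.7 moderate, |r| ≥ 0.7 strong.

r = -0.300 < 0 so the relationship is negative.
|r| = 0.300, which falls in the weak range.

weak negative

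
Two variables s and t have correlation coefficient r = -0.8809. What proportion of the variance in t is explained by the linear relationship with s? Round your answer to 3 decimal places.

r² = (-0.8809)² = 0.776

0.776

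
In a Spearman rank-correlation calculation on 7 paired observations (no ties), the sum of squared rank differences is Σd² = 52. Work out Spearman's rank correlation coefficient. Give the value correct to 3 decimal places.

0.071

ρ = 1 − 6Σd² / [n(n²−1)] = 1 − 6×52 / (7×48)
  = 1 − 312/336 = 1 − 0.9286 ≈ 0.071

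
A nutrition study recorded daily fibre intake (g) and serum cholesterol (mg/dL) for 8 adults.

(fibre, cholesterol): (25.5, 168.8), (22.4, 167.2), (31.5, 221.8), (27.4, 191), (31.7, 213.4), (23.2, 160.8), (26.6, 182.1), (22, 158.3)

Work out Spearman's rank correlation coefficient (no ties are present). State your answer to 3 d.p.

0.952

Rank fibre: 4, 2, 7, 6, 8, 3, 5, 1
Rank cholesterol: 4, 3, 8, 6, 7, 2, 5, 1
d = rank(fibre) − rank(cholesterol): 0, -1, -1, 0, 1, 1, 0, 0; Σd² = 4
ρ = 1 − 6Σd² / [n(n²−1)] = 1 − 6×4 / (8×63) = 1 − 24/504 ≈ 0.952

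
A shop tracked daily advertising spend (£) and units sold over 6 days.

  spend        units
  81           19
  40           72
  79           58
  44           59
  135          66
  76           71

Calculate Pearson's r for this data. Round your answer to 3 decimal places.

-0.077

n = 6, Σx = 455, Σy = 345, Σx² = 40339, Σy² = 21787, Σxy = 25903
nΣxy − ΣxΣy = 155418 − 156975 = -1557
nΣx² − (Σx)² = 242034 − 207025 = 35009; nΣy² − (Σy)² = 130722 − 119025 = 11697
r = -1557 / √(35009 × 11697) = -1557 / 20236.1131 ≈ -0.077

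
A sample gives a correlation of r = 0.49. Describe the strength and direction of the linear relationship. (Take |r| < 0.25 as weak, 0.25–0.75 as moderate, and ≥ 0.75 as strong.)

r = 0.49 > 0 so the relationship is positive.
|r| = 0.49, which falls in the moderate range.

moderate positive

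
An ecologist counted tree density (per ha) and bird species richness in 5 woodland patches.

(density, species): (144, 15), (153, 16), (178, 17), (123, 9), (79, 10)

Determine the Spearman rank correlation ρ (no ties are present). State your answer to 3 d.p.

Rank density: 3, 4, 5, 2, 1
Rank species: 3, 4, 5, 1, 2
d = rank(density) − rank(species): 0, 0, 0, 1, -1; Σd² = 2
ρ = 1 − 6Σd² / [n(n²−1)] = 1 − 6×2 / (5×24) = 1 − 12/120 ≈ 0.900

0.900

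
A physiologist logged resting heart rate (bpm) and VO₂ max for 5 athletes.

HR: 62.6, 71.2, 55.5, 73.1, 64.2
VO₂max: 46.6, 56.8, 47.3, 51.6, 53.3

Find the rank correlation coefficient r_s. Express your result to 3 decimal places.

0.600

Rank HR: 2, 4, 1, 5, 3
Rank VO₂max: 1, 5, 2, 3, 4
d = rank(HR) − rank(VO₂max): 1, -1, -1, 2, -1; Σd² = 8
ρ = 1 − 6Σd² / [n(n²−1)] = 1 − 6×8 / (5×24) = 1 − 48/120 ≈ 0.600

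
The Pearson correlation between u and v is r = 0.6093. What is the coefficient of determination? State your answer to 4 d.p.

r² = (0.6093)² = 0.3712

0.3712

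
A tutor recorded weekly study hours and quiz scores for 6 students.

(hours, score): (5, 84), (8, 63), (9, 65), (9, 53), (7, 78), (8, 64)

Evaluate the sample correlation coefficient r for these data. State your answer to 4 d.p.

n = 6, Σx = 46, Σy = 407, Σx² = 364, Σy² = 28239, Σxy = 3044
nΣxy − ΣxΣy = 18264 − 18722 = -458
nΣx² − (Σx)² = 2184 − 2116 = 68; nΣy² − (Σy)² = 169434 − 165649 = 3785
r = -458 / √(68 × 3785) = -458 / 507.3263 ≈ -0.9028

-0.9028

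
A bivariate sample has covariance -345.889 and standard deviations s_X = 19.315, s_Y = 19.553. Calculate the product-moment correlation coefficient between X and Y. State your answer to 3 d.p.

r = Cov(X,Y) / (s_X · s_Y) = -345.889 / (19.315 × 19.553)
  = -345.889 / 377.6662 ≈ -0.916

-0.916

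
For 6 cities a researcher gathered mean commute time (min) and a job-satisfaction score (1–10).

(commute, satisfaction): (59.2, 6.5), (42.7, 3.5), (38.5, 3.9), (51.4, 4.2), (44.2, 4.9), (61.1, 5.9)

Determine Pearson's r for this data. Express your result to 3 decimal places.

n = 6, Σx = 297.1, Σy = 28.9, Σx² = 15138.99, Σy² = 146.17, Σxy = 1477.35
nΣxy − ΣxΣy = 8864.1 − 8586.19 = 277.91
nΣx² − (Σx)² = 90833.94 − 88268.41 = 2565.53; nΣy² − (Σy)² = 877.02 − 835.21 = 41.81
r = 277.91 / √(2565.53 × 41.81) = 277.91 / 327.5131 ≈ 0.849

0.849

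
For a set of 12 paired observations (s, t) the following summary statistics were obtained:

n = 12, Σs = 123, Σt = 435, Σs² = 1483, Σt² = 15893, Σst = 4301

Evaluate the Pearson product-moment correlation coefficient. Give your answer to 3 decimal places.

-0.949

r = (nΣst − ΣsΣt) / √[(nΣs² − (Σs)²)(nΣt² − (Σt)²)]
Numerator: 12×4301 − 123×435 = -1893
Denominator: √[(17796 − 15129)(190716 − 189225)] = √[2667 × 1491] = 1994.1156
r = -1893 / 1994.1156 ≈ -0.949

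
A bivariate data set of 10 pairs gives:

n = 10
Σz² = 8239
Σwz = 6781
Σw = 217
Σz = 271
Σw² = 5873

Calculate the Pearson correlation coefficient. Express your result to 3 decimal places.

r = (nΣwz − ΣwΣz) / √[(nΣw² − (Σw)²)(nΣz² − (Σz)²)]
Numerator: 10×6781 − 217×271 = 9003
Denominator: √[(58730 − 47089)(82390 − 73441)] = √[11641 × 8949] = 10206.6306
r = 9003 / 10206.6306 ≈ 0.882

0.882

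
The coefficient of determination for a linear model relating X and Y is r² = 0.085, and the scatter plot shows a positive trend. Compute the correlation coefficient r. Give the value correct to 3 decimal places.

0.292

|r| = √0.085 = 0.292
The association is positive, so r = 0.292.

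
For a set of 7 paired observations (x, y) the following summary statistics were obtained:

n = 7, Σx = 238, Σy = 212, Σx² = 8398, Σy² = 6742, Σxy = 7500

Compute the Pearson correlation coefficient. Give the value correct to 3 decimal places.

0.931

r = (nΣxy − ΣxΣy) / √[(nΣx² − (Σx)²)(nΣy² − (Σy)²)]
Numerator: 7×7500 − 238×212 = 2044
Denominator: √[(58786 − 56644)(47194 − 44944)] = √[2142 × 2250] = 2195.3360
r = 2044 / 2195.3360 ≈ 0.931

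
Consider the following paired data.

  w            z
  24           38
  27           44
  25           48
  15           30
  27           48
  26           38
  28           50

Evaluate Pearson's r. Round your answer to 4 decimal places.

n = 7, Σw = 172, Σz = 296, Σw² = 4344, Σz² = 12832, Σwz = 7434
nΣwz − ΣwΣz = 52038 − 50912 = 1126
nΣw² − (Σw)² = 30408 − 29584 = 824; nΣz² − (Σz)² = 89824 − 87616 = 2208
r = 1126 / √(824 × 2208) = 1126 / 1348.8484 ≈ 0.8348

0.8348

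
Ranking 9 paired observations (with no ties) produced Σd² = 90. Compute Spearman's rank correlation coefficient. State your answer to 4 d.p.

0.2500

ρ = 1 − 6Σd² / [n(n²−1)] = 1 − 6×90 / (9×80)
  = 1 − 540/720 = 1 − 0.75000 ≈ 0.2500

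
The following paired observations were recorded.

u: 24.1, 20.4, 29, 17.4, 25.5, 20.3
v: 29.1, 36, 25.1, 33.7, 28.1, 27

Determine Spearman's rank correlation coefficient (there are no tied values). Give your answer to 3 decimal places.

Rank u: 4, 3, 6, 1, 5, 2
Rank v: 4, 6, 1, 5, 3, 2
d = rank(u) − rank(v): 0, -3, 5, -4, 2, 0; Σd² = 54
ρ = 1 − 6Σd² / [n(n²−1)] = 1 − 6×54 / (6×35) = 1 − 324/210 ≈ -0.543

-0.543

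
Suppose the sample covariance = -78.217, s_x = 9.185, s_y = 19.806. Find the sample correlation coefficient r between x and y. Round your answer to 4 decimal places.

-0.4300

r = Cov(x,y) / (s_x · s_y) = -78.217 / (9.185 × 19.806)
  = -78.217 / 181.9181 ≈ -0.4300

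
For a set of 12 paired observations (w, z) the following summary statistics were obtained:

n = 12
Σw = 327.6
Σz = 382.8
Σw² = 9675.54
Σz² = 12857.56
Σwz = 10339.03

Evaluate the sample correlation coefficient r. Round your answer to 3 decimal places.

r = (nΣwz − ΣwΣz) / √[(nΣw² − (Σw)²)(nΣz² − (Σz)²)]
Numerator: 12×10339.03 − 327.6×382.8 = -1336.92
Denominator: √[(116106.48 − 107321.76)(154290.72 − 146535.84)] = √[8784.72 × 7754.88] = 8253.7537
r = -1336.92 / 8253.7537 ≈ -0.162

-0.162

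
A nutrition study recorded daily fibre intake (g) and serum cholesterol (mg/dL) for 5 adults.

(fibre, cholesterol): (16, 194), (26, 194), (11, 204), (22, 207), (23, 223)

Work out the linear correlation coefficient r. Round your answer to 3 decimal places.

0.152

n = 5, Σx = 98, Σy = 1022, Σx² = 2066, Σy² = 209466, Σxy = 20075
nΣxy − ΣxΣy = 100375 − 100156 = 219
nΣx² − (Σx)² = 10330 − 9604 = 726; nΣy² − (Σy)² = 1047330 − 1044484 = 2846
r = 219 / √(726 × 2846) = 219 / 1437.4269 ≈ 0.152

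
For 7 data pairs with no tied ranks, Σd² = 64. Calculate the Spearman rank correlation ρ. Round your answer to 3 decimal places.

-0.143

ρ = 1 − 6Σd² / [n(n²−1)] = 1 − 6×64 / (7×48)
  = 1 − 384/336 = 1 − 1.1429 ≈ -0.143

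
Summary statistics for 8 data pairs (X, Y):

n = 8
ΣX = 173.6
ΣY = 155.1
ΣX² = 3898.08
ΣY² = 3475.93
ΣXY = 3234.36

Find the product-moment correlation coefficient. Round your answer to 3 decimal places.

-0.530

r = (nΣXY − ΣXΣY) / √[(nΣX² − (ΣX)²)(nΣY² − (ΣY)²)]
Numerator: 8×3234.36 − 173.6×155.1 = -1050.48
Denominator: √[(31184.64 − 30136.96)(27807.44 − 24056.01)] = √[1047.68 × 3751.43] = 1982.4980
r = -1050.48 / 1982.4980 ≈ -0.530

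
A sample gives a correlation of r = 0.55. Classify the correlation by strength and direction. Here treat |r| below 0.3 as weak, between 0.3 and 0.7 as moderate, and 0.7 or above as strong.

moderate positive

r = 0.55 > 0 so the relationship is positive.
|r| = 0.55, which falls in the moderate range.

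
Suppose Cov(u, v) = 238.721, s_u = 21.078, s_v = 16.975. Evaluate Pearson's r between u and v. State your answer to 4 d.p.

0.6672

r = Cov(u,v) / (s_u · s_v) = 238.721 / (21.078 × 16.975)
  = 238.721 / 357.7991 ≈ 0.6672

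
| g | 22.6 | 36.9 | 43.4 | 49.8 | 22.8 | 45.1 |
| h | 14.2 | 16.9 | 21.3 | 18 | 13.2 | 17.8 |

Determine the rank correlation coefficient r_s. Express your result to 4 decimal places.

Rank g: 1, 3, 4, 6, 2, 5
Rank h: 2, 3, 6, 5, 1, 4
d = rank(g) − rank(h): -1, 0, -2, 1, 1, 1; Σd² = 8
ρ = 1 − 6Σd² / [n(n²−1)] = 1 − 6×8 / (6×35) = 1 − 48/210 ≈ 0.7714

0.7714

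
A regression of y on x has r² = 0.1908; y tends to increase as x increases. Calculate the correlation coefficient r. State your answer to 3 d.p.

|r| = √0.1908 = 0.437
The association is positive, so r = 0.437.

0.437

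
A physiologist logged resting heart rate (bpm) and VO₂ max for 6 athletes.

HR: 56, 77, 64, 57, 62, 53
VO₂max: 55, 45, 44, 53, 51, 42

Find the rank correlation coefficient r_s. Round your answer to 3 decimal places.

Rank HR: 2, 6, 5, 3, 4, 1
Rank VO₂max: 6, 3, 2, 5, 4, 1
d = rank(HR) − rank(VO₂max): -4, 3, 3, -2, 0, 0; Σd² = 38
ρ = 1 − 6Σd² / [n(n²−1)] = 1 − 6×38 / (6×35) = 1 − 228/210 ≈ -0.086

-0.086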